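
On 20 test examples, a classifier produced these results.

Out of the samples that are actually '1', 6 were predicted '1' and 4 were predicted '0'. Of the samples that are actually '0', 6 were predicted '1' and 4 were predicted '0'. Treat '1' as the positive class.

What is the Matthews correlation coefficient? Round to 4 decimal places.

MCC = (TP·TN − FP·FN) / √((TP+FP)(TP+FN)(TN+FP)(TN+FN))
Numerator = 6·4 − 6·4 = 0
Denominator = √(12·10·10·8) = √9600 = 97.9796
MCC = 0 / 97.9796 = 0.0000

0.0000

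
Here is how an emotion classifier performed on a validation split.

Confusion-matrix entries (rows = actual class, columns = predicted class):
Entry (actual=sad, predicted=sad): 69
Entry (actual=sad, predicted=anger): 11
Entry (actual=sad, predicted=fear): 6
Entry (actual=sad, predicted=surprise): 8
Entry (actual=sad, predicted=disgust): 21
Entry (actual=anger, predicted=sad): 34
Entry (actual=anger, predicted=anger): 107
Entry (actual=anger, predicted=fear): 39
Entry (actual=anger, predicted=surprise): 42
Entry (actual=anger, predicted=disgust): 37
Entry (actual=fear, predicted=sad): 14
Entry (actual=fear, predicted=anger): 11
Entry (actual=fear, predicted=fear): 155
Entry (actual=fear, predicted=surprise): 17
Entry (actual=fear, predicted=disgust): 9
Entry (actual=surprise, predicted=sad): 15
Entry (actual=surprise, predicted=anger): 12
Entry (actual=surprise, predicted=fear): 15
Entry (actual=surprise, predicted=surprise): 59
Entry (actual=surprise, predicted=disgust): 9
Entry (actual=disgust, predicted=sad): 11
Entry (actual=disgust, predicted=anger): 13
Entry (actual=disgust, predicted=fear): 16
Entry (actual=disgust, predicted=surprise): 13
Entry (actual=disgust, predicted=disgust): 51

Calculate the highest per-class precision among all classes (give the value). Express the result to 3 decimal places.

Per-class precision (TP/(TP+FP)):
  sad: TP=69, FP=34+14+15+11=74 → 69/143 = 0.4825
  anger: TP=107, FP=11+11+12+13=47 → 107/154 = 0.6948
  fear: TP=155, FP=6+39+15+16=76 → 155/231 = 0.6710
  surprise: TP=59, FP=8+42+17+13=80 → 59/139 = 0.4245
  disgust: TP=51, FP=21+37+9+9=76 → 51/127 = 0.4016
Highest is class 'anger' with precision = 0.695.

0.695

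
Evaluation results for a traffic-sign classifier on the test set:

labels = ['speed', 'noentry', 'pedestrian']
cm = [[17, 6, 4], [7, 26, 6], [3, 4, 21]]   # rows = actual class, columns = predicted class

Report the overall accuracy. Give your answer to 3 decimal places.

Accuracy = trace / total = (17+26+21=64) / 94 = 64/94 = 0.681

0.681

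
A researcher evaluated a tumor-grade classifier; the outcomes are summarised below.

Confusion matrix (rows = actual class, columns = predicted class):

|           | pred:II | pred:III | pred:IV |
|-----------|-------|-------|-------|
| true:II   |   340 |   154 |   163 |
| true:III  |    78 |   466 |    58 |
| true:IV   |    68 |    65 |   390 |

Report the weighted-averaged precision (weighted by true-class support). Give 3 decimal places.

Per-class precision (TP/(TP+FP)):
  II: TP=340, FP=78+68=146 → 340/486 = 0.6996
  III: TP=466, FP=154+65=219 → 466/685 = 0.6803
  IV: TP=390, FP=163+58=221 → 390/611 = 0.6383
Weighted-precision = Σ (supportᵢ/N)·precisionᵢ with N=1782: (657/1782)·0.6996 + (602/1782)·0.6803 + (523/1782)·0.6383 = 0.675

0.675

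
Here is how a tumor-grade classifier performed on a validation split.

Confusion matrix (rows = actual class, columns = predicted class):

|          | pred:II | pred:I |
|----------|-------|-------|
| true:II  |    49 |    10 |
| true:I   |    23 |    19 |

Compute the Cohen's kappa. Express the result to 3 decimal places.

Observed agreement pₒ = trace/N = 68/101 = 0.6733
Expected agreement pₑ = Σ (rowᵢ·colᵢ)/N² = (59·72 + 42·29)/101² = 0.5358
κ = (pₒ − pₑ)/(1 − pₑ) = (0.6733 − 0.5358)/(1 − 0.5358) = 0.296

0.296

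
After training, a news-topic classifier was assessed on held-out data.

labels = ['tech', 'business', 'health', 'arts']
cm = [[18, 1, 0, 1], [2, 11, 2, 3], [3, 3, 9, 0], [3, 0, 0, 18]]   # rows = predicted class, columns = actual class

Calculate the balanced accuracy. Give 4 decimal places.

0.7655

Balanced accuracy = mean of per-class recall.
  tech: recall = 18/26 = 0.69231
  business: recall = 11/15 = 0.73333
  health: recall = 9/11 = 0.81818
  arts: recall = 18/22 = 0.81818
Mean = (0.69231 + 0.73333 + 0.81818 + 0.81818) / 4 = 0.7655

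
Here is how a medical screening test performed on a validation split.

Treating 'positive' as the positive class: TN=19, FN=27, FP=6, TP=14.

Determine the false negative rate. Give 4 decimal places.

0.6585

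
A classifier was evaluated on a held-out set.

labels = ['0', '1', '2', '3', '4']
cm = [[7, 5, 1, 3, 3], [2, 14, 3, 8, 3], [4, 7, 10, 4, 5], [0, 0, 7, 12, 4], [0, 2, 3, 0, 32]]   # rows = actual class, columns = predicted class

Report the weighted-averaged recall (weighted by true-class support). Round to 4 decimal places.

0.5396

Per-class recall (TP/(TP+FN)):
  0: TP=7, FN=5+1+3+3=12 → 7/19 = 0.36842
  1: TP=14, FN=2+3+8+3=16 → 14/30 = 0.46667
  2: TP=10, FN=4+7+4+5=20 → 10/30 = 0.33333
  3: TP=12, FN=0+0+7+4=11 → 12/23 = 0.52174
  4: TP=32, FN=0+2+3+0=5 → 32/37 = 0.86486
Weighted-recall = Σ (supportᵢ/N)·recallᵢ with N=139: (19/139)·0.36842 + (30/139)·0.46667 + (30/139)·0.33333 + (23/139)·0.52174 + (37/139)·0.86486 = 0.5396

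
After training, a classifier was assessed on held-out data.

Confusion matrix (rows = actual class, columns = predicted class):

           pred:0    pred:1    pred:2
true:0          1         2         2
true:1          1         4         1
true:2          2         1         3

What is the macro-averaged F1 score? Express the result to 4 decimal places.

Per-class F1 score (2·TP/(2·TP+FP+FN)):
  0: TP=1, FP=1+2=3, FN=2+2=4 → 2/9 = 0.22222
  1: TP=4, FP=2+1=3, FN=1+1=2 → 8/13 = 0.61538
  2: TP=3, FP=2+1=3, FN=2+1=3 → 6/12 = 0.50000
Macro-F1 score = mean = (0.22222 + 0.61538 + 0.50000) / 3 = 0.4459

0.4459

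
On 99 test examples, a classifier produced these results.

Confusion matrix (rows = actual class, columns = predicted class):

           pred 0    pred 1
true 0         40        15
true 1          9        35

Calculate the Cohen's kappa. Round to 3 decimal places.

0.516

Observed agreement pₒ = trace/N = 75/99 = 0.7576
Expected agreement pₑ = Σ (rowᵢ·colᵢ)/N² = (55·49 + 44·50)/99² = 0.4994
κ = (pₒ − pₑ)/(1 − pₑ) = (0.7576 − 0.4994)/(1 − 0.4994) = 0.516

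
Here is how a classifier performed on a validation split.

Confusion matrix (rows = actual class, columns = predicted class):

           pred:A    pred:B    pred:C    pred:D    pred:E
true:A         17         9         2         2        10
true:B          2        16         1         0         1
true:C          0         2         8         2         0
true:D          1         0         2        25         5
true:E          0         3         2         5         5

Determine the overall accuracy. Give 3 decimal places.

Accuracy = trace / total = (17+16+8+25+5=71) / 120 = 71/120 = 0.592

0.592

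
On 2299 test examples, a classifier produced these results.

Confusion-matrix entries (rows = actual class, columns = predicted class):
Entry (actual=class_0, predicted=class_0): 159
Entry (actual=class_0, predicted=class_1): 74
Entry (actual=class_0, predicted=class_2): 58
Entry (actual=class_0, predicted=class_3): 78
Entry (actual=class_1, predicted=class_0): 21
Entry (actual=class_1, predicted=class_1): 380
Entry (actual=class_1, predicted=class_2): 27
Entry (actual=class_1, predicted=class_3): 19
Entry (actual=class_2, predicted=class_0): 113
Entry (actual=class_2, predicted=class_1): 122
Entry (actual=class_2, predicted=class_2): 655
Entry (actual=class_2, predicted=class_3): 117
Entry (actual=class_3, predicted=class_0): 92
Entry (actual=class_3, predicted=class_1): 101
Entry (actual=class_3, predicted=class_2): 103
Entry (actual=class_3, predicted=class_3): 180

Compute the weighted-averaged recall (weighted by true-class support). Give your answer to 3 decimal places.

0.598

Per-class recall (TP/(TP+FN)):
  class_0: TP=159, FN=74+58+78=210 → 159/369 = 0.4309
  class_1: TP=380, FN=21+27+19=67 → 380/447 = 0.8501
  class_2: TP=655, FN=113+122+117=352 → 655/1007 = 0.6504
  class_3: TP=180, FN=92+101+103=296 → 180/476 = 0.3782
Weighted-recall = Σ (supportᵢ/N)·recallᵢ with N=2299: (369/2299)·0.4309 + (447/2299)·0.8501 + (1007/2299)·0.6504 + (476/2299)·0.3782 = 0.598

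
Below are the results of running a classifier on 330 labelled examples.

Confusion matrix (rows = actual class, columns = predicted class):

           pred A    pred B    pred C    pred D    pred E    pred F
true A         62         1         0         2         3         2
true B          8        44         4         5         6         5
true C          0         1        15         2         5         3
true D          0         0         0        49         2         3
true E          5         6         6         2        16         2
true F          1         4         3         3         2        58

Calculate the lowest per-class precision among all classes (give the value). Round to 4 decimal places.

0.4706

Per-class precision (TP/(TP+FP)):
  A: TP=62, FP=8+0+0+5+1=14 → 62/76 = 0.81579
  B: TP=44, FP=1+1+0+6+4=12 → 44/56 = 0.78571
  C: TP=15, FP=0+4+0+6+3=13 → 15/28 = 0.53571
  D: TP=49, FP=2+5+2+2+3=14 → 49/63 = 0.77778
  E: TP=16, FP=3+6+5+2+2=18 → 16/34 = 0.47059
  F: TP=58, FP=2+5+3+3+2=15 → 58/73 = 0.79452
Lowest is class 'E' with precision = 0.4706.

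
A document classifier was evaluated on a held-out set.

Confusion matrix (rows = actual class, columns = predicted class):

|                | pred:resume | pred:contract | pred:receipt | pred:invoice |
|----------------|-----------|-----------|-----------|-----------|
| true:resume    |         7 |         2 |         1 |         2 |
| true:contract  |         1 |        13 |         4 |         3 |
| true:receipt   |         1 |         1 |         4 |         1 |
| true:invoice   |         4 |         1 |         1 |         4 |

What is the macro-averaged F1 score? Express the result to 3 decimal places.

0.529

Per-class F1 score (2·TP/(2·TP+FP+FN)):
  resume: TP=7, FP=1+1+4=6, FN=2+1+2=5 → 14/25 = 0.5600
  contract: TP=13, FP=2+1+1=4, FN=1+4+3=8 → 26/38 = 0.6842
  receipt: TP=4, FP=1+4+1=6, FN=1+1+1=3 → 8/17 = 0.4706
  invoice: TP=4, FP=2+3+1=6, FN=4+1+1=6 → 8/20 = 0.4000
Macro-F1 score = mean = (0.5600 + 0.6842 + 0.4706 + 0.4000) / 4 = 0.529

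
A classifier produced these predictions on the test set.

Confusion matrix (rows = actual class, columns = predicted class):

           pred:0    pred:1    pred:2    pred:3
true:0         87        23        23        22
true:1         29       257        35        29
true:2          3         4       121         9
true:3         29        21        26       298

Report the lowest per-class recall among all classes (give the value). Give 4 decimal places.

Per-class recall (TP/(TP+FN)):
  0: TP=87, FN=23+23+22=68 → 87/155 = 0.56129
  1: TP=257, FN=29+35+29=93 → 257/350 = 0.73429
  2: TP=121, FN=3+4+9=16 → 121/137 = 0.88321
  3: TP=298, FN=29+21+26=76 → 298/374 = 0.79679
Lowest is class '0' with recall = 0.5613.

0.5613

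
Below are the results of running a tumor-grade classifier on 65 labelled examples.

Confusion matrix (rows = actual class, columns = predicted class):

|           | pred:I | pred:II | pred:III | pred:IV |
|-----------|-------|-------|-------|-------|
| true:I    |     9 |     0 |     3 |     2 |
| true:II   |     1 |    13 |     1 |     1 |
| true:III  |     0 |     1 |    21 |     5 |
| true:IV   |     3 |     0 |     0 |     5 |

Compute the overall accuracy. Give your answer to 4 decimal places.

0.7385

Accuracy = trace / total = (9+13+21+5=48) / 65 = 48/65 = 0.7385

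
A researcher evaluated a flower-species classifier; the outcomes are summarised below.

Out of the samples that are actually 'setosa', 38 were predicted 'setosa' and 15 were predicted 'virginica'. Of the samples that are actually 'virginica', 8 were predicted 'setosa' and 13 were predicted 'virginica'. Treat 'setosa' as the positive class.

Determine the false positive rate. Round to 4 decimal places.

0.3810

FPR = FP/(FP+TN) = 8/(8+13) = 0.3810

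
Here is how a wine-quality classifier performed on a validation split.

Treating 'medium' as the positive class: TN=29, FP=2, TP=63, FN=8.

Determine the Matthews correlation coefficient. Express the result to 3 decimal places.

MCC = (TP·TN − FP·FN) / √((TP+FP)(TP+FN)(TN+FP)(TN+FN))
Numerator = 63·29 − 2·8 = 1811
Denominator = √(65·71·31·37) = √5293405 = 2300.7401
MCC = 1811 / 2300.7401 = 0.787

0.787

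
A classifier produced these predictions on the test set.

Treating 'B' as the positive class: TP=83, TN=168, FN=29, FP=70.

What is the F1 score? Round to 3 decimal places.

0.626

Precision = TP/(TP+FP) = 83/153 = 0.5425
Recall = TP/(TP+FN) = 83/112 = 0.7411
F1 = 2·TP/(2·TP+FP+FN) = 166/265 = 0.626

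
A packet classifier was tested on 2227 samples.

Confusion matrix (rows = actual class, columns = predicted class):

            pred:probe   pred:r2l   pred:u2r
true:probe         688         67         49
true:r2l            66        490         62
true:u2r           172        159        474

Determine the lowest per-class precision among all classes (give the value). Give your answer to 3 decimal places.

0.684

Per-class precision (TP/(TP+FP)):
  probe: TP=688, FP=66+172=238 → 688/926 = 0.7430
  r2l: TP=490, FP=67+159=226 → 490/716 = 0.6844
  u2r: TP=474, FP=49+62=111 → 474/585 = 0.8103
Lowest is class 'r2l' with precision = 0.684.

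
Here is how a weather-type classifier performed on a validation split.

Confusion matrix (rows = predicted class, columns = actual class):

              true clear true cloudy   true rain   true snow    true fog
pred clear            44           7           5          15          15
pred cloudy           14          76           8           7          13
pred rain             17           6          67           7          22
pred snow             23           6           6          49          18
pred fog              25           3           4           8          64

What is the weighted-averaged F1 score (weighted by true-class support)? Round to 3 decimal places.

Per-class F1 score (2·TP/(2·TP+FP+FN)):
  clear: TP=44, FP=7+5+15+15=42, FN=14+17+23+25=79 → 88/209 = 0.4211
  cloudy: TP=76, FP=14+8+7+13=42, FN=7+6+6+3=22 → 152/216 = 0.7037
  rain: TP=67, FP=17+6+7+22=52, FN=5+8+6+4=23 → 134/209 = 0.6411
  snow: TP=49, FP=23+6+6+18=53, FN=15+7+7+8=37 → 98/188 = 0.5213
  fog: TP=64, FP=25+3+4+8=40, FN=15+13+22+18=68 → 128/236 = 0.5424
Weighted-F1 score = Σ (supportᵢ/N)·F1 scoreᵢ with N=529: (123/529)·0.4211 + (98/529)·0.7037 + (90/529)·0.6411 + (86/529)·0.5213 + (132/529)·0.5424 = 0.557

0.557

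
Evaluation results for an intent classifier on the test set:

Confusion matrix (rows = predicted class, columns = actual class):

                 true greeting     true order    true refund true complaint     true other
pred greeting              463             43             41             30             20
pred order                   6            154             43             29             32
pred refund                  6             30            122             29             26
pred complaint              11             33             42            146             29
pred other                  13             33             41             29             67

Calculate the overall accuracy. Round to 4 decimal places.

0.6271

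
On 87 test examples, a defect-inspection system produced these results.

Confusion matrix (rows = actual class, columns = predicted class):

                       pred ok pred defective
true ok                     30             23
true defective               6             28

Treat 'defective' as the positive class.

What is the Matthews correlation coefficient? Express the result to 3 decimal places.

MCC = (TP·TN − FP·FN) / √((TP+FP)(TP+FN)(TN+FP)(TN+FN))
Numerator = 28·30 − 23·6 = 702
Denominator = √(51·34·53·36) = √3308472 = 1818.9206
MCC = 702 / 1818.9206 = 0.386

0.386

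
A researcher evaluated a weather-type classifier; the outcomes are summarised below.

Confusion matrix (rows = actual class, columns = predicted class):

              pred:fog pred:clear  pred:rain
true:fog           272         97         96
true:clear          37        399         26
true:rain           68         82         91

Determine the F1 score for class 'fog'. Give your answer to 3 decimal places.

0.646

One-vs-rest for 'fog': TP = diagonal; FP = other classes predicted 'fog'; FN = 'fog' predicted as other.
F1 score = 2·TP/(2·TP+FP+FN).
fog: TP=272, FP=37+68=105, FN=97+96=193 → 544/842 = 0.6461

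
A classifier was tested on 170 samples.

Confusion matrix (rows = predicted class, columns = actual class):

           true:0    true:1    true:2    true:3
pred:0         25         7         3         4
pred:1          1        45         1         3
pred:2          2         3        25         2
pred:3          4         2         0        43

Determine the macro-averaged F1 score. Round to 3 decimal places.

0.804

Per-class F1 score (2·TP/(2·TP+FP+FN)):
  0: TP=25, FP=7+3+4=14, FN=1+2+4=7 → 50/71 = 0.7042
  1: TP=45, FP=1+1+3=5, FN=7+3+2=12 → 90/107 = 0.8411
  2: TP=25, FP=2+3+2=7, FN=3+1+0=4 → 50/61 = 0.8197
  3: TP=43, FP=4+2+0=6, FN=4+3+2=9 → 86/101 = 0.8515
Macro-F1 score = mean = (0.7042 + 0.8411 + 0.8197 + 0.8515) / 4 = 0.804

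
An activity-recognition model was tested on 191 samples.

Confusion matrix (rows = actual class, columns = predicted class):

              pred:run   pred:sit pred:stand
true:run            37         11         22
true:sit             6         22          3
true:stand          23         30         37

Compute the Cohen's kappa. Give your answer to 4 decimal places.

Observed agreement pₒ = trace/N = 96/191 = 0.50262
Expected agreement pₑ = Σ (rowᵢ·colᵢ)/N² = (70·66 + 31·63 + 90·62)/191² = 0.33313
κ = (pₒ − pₑ)/(1 − pₑ) = (0.50262 − 0.33313)/(1 − 0.33313) = 0.2542

0.2542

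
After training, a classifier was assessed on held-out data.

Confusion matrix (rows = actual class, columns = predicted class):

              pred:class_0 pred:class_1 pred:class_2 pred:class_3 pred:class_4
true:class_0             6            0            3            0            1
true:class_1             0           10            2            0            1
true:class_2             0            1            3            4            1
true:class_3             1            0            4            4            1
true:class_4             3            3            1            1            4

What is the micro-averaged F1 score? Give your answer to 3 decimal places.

0.500

Micro-averaging pools counts across classes: ΣTP=27, ΣFP=27, ΣFN=27.
Micro-F1 score = 2·TP/(2·TP+FP+FN) on pooled counts = 0.500 (equals overall accuracy in single-label multiclass).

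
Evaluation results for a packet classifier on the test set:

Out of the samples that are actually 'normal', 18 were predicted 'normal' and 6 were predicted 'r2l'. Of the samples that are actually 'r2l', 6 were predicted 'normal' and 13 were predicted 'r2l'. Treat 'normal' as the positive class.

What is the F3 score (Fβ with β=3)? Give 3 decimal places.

Fβ = (1+β²)·TP / ((1+β²)·TP + β²·FN + FP), with β²=9
= 10·18 / (10·18 + 9·6 + 6) = 0.750

0.750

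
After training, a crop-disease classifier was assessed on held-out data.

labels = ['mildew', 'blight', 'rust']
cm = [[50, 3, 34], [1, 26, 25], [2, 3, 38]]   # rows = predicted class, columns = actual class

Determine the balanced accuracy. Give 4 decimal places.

0.7159

Balanced accuracy = mean of per-class recall.
  mildew: recall = 50/53 = 0.94340
  blight: recall = 26/32 = 0.81250
  rust: recall = 38/97 = 0.39175
Mean = (0.94340 + 0.81250 + 0.39175) / 3 = 0.7159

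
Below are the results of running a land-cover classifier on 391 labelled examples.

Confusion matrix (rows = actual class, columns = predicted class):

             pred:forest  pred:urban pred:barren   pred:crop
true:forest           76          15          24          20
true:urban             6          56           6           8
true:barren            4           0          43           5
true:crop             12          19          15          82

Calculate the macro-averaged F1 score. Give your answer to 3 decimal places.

0.654

Per-class F1 score (2·TP/(2·TP+FP+FN)):
  forest: TP=76, FP=6+4+12=22, FN=15+24+20=59 → 152/233 = 0.6524
  urban: TP=56, FP=15+0+19=34, FN=6+6+8=20 → 112/166 = 0.6747
  barren: TP=43, FP=24+6+15=45, FN=4+0+5=9 → 86/140 = 0.6143
  crop: TP=82, FP=20+8+5=33, FN=12+19+15=46 → 164/243 = 0.6749
Macro-F1 score = mean = (0.6524 + 0.6747 + 0.6143 + 0.6749) / 4 = 0.654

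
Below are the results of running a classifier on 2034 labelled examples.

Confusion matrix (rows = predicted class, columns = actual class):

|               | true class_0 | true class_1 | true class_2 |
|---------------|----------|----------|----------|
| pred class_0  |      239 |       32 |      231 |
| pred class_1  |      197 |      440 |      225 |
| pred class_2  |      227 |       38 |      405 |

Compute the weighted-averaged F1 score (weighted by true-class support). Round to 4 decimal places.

0.5185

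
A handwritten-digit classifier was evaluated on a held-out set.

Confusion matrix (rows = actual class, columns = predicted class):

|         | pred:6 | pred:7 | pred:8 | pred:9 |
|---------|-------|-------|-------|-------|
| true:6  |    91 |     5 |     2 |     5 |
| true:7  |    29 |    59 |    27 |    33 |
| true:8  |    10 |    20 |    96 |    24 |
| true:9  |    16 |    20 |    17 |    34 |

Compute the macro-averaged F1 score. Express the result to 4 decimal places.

0.5571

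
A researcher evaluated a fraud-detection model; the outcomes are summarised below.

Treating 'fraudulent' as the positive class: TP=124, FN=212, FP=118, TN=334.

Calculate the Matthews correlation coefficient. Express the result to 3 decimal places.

0.116

MCC = (TP·TN − FP·FN) / √((TP+FP)(TP+FN)(TN+FP)(TN+FN))
Numerator = 124·334 − 118·212 = 16400
Denominator = √(242·336·452·546) = √20067151104 = 141658.5723
MCC = 16400 / 141658.5723 = 0.116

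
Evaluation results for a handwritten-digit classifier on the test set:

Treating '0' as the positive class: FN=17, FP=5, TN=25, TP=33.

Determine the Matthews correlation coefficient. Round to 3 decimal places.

0.478

MCC = (TP·TN − FP·FN) / √((TP+FP)(TP+FN)(TN+FP)(TN+FN))
Numerator = 33·25 − 5·17 = 740
Denominator = √(38·50·30·42) = √2394000 = 1547.2556
MCC = 740 / 1547.2556 = 0.478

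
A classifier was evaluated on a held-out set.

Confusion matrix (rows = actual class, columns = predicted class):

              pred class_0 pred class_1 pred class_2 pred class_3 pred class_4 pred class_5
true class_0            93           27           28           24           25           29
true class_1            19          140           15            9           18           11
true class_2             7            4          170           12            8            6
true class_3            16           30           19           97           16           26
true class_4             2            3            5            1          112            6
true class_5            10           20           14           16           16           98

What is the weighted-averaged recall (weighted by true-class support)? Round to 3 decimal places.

Per-class recall (TP/(TP+FN)):
  class_0: TP=93, FN=27+28+24+25+29=133 → 93/226 = 0.4115
  class_1: TP=140, FN=19+15+9+18+11=72 → 140/212 = 0.6604
  class_2: TP=170, FN=7+4+12+8+6=37 → 170/207 = 0.8213
  class_3: TP=97, FN=16+30+19+16+26=107 → 97/204 = 0.4755
  class_4: TP=112, FN=2+3+5+1+6=17 → 112/129 = 0.8682
  class_5: TP=98, FN=10+20+14+16+16=76 → 98/174 = 0.5632
Weighted-recall = Σ (supportᵢ/N)·recallᵢ with N=1152: (226/1152)·0.4115 + (212/1152)·0.6604 + (207/1152)·0.8213 + (204/1152)·0.4755 + (129/1152)·0.8682 + (174/1152)·0.5632 = 0.616

0.616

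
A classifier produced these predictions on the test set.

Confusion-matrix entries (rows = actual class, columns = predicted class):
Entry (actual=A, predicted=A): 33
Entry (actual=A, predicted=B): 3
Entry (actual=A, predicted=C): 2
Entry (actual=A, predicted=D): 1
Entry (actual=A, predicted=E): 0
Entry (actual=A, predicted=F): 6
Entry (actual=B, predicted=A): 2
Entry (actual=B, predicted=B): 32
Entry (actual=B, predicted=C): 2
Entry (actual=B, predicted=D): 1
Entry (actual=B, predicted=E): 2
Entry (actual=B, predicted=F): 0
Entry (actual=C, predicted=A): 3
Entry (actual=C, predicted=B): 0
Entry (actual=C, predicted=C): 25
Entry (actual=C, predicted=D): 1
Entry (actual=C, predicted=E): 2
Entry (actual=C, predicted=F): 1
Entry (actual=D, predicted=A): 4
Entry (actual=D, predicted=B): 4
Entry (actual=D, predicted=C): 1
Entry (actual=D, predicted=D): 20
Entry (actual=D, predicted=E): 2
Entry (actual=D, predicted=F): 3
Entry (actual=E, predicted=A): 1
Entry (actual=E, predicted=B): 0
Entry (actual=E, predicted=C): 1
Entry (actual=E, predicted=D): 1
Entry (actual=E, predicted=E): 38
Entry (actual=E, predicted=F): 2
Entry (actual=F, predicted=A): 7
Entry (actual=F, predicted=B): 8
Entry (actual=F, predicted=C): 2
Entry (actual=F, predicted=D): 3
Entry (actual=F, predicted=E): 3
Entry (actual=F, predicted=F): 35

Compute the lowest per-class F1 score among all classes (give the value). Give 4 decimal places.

Per-class F1 score (2·TP/(2·TP+FP+FN)):
  A: TP=33, FP=2+3+4+1+7=17, FN=3+2+1+0+6=12 → 66/95 = 0.69474
  B: TP=32, FP=3+0+4+0+8=15, FN=2+2+1+2+0=7 → 64/86 = 0.74419
  C: TP=25, FP=2+2+1+1+2=8, FN=3+0+1+2+1=7 → 50/65 = 0.76923
  D: TP=20, FP=1+1+1+1+3=7, FN=4+4+1+2+3=14 → 40/61 = 0.65574
  E: TP=38, FP=0+2+2+2+3=9, FN=1+0+1+1+2=5 → 76/90 = 0.84444
  F: TP=35, FP=6+0+1+3+2=12, FN=7+8+2+3+3=23 → 70/105 = 0.66667
Lowest is class 'D' with F1 score = 0.6557.

0.6557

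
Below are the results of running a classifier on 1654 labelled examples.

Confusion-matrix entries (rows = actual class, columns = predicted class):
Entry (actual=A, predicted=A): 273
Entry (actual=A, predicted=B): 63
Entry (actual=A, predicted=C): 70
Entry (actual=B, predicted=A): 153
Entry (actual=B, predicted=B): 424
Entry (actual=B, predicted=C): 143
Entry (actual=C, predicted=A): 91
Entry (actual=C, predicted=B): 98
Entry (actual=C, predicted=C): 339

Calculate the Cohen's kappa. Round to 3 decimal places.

Observed agreement pₒ = trace/N = 1036/1654 = 0.6264
Expected agreement pₑ = Σ (rowᵢ·colᵢ)/N² = (406·517 + 720·585 + 528·552)/1654² = 0.3372
κ = (pₒ − pₑ)/(1 − pₑ) = (0.6264 − 0.3372)/(1 − 0.3372) = 0.436

0.436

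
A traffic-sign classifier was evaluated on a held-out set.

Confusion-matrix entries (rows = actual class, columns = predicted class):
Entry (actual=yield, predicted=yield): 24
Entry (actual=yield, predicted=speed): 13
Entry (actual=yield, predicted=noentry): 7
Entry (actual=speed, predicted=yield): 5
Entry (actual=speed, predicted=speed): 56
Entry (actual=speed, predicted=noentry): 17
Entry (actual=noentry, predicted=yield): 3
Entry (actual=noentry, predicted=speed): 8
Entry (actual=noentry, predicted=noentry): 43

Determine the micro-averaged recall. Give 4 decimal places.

0.6989

Micro-averaging pools counts across classes: ΣTP=123, ΣFP=53, ΣFN=53.
Micro-recall = TP/(TP+FN) on pooled counts = 0.6989 (equals overall accuracy in single-label multiclass).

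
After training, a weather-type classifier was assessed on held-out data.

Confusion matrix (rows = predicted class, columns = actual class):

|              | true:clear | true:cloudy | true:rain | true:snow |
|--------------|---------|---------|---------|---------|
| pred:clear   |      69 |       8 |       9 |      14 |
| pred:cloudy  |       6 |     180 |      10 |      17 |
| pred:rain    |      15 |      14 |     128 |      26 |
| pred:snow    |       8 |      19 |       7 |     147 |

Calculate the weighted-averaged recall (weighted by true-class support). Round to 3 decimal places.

Per-class recall (TP/(TP+FN)):
  clear: TP=69, FN=6+15+8=29 → 69/98 = 0.7041
  cloudy: TP=180, FN=8+14+19=41 → 180/221 = 0.8145
  rain: TP=128, FN=9+10+7=26 → 128/154 = 0.8312
  snow: TP=147, FN=14+17+26=57 → 147/204 = 0.7206
Weighted-recall = Σ (supportᵢ/N)·recallᵢ with N=677: (98/677)·0.7041 + (221/677)·0.8145 + (154/677)·0.8312 + (204/677)·0.7206 = 0.774

0.774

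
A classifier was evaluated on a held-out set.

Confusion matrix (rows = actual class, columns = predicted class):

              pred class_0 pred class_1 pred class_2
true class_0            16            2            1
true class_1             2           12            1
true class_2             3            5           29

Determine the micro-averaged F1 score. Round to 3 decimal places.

0.803

Micro-averaging pools counts across classes: ΣTP=57, ΣFP=14, ΣFN=14.
Micro-F1 score = 2·TP/(2·TP+FP+FN) on pooled counts = 0.803 (equals overall accuracy in single-label multiclass).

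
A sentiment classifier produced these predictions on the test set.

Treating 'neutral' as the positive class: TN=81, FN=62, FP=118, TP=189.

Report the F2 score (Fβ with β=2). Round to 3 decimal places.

0.721

Fβ = (1+β²)·TP / ((1+β²)·TP + β²·FN + FP), with β²=4
= 5·189 / (5·189 + 4·62 + 118) = 0.721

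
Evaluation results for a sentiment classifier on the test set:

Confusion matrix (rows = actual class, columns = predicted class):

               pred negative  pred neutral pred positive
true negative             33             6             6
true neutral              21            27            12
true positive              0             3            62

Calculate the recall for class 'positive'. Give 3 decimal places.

0.954

One-vs-rest for 'positive': TP = diagonal; FP = other classes predicted 'positive'; FN = 'positive' predicted as other.
recall = TP/(TP+FN).
positive: TP=62, FN=0+3=3 → 62/65 = 0.9538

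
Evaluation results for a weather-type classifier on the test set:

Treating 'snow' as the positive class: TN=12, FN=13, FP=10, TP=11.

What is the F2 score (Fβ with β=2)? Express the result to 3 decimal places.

Fβ = (1+β²)·TP / ((1+β²)·TP + β²·FN + FP), with β²=4
= 5·11 / (5·11 + 4·13 + 10) = 0.470

0.470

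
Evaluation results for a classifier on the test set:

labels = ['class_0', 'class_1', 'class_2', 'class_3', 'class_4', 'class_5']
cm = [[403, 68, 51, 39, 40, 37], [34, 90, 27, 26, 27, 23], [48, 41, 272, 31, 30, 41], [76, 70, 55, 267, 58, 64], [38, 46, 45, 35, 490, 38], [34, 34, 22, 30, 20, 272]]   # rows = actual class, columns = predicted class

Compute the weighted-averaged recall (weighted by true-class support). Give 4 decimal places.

0.5936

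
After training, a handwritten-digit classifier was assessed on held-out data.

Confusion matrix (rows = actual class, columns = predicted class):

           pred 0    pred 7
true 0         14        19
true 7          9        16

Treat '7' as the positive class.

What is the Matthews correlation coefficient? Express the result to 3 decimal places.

MCC = (TP·TN − FP·FN) / √((TP+FP)(TP+FN)(TN+FP)(TN+FN))
Numerator = 16·14 − 19·9 = 53
Denominator = √(35·25·33·23) = √664125 = 814.9386
MCC = 53 / 814.9386 = 0.065

0.065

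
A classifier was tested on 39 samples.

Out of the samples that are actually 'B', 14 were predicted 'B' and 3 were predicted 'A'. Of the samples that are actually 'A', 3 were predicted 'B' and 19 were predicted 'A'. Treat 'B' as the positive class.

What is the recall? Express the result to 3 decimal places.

0.824

Recall = TP/(TP+FN) = 14/(14+3) = 14/17 = 0.824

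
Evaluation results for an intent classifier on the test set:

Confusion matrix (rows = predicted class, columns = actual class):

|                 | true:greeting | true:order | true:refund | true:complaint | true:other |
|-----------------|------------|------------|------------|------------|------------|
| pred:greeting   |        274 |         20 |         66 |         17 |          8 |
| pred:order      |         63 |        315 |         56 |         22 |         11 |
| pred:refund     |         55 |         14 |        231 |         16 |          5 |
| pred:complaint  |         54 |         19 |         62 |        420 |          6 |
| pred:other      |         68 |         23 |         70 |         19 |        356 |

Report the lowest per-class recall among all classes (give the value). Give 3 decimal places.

0.476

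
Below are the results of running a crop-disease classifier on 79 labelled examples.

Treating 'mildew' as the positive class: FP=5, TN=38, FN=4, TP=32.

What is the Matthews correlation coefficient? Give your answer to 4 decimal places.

MCC = (TP·TN − FP·FN) / √((TP+FP)(TP+FN)(TN+FP)(TN+FN))
Numerator = 32·38 − 5·4 = 1196
Denominator = √(37·36·43·42) = √2405592 = 1550.9971
MCC = 1196 / 1550.9971 = 0.7711

0.7711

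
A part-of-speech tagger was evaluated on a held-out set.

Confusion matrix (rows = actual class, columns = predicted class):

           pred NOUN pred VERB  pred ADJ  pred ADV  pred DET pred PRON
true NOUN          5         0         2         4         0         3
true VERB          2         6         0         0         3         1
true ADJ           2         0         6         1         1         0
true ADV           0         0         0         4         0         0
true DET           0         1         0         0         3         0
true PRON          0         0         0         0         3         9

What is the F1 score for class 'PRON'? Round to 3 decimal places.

One-vs-rest for 'PRON': TP = diagonal; FP = other classes predicted 'PRON'; FN = 'PRON' predicted as other.
F1 score = 2·TP/(2·TP+FP+FN).
PRON: TP=9, FP=3+1+0+0+0=4, FN=0+0+0+0+3=3 → 18/25 = 0.7200

0.720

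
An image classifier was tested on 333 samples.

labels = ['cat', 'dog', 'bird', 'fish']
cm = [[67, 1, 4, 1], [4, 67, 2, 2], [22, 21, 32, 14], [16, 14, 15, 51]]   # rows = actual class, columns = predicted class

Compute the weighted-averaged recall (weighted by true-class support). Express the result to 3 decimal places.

0.652

Per-class recall (TP/(TP+FN)):
  cat: TP=67, FN=1+4+1=6 → 67/73 = 0.9178
  dog: TP=67, FN=4+2+2=8 → 67/75 = 0.8933
  bird: TP=32, FN=22+21+14=57 → 32/89 = 0.3596
  fish: TP=51, FN=16+14+15=45 → 51/96 = 0.5313
Weighted-recall = Σ (supportᵢ/N)·recallᵢ with N=333: (73/333)·0.9178 + (75/333)·0.8933 + (89/333)·0.3596 + (96/333)·0.5313 = 0.652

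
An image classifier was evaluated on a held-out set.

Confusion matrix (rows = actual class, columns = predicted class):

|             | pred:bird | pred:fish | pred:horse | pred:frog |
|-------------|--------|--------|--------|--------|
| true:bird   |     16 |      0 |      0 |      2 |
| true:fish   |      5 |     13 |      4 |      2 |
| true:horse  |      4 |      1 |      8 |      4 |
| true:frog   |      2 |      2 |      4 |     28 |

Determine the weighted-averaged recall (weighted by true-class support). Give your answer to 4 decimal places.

0.6842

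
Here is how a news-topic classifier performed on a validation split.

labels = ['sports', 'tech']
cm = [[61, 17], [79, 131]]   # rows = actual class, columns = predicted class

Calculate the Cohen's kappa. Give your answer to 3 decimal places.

0.325

Observed agreement pₒ = trace/N = 192/288 = 0.6667
Expected agreement pₑ = Σ (rowᵢ·colᵢ)/N² = (78·140 + 210·148)/288² = 0.5064
κ = (pₒ − pₑ)/(1 − pₑ) = (0.6667 − 0.5064)/(1 − 0.5064) = 0.325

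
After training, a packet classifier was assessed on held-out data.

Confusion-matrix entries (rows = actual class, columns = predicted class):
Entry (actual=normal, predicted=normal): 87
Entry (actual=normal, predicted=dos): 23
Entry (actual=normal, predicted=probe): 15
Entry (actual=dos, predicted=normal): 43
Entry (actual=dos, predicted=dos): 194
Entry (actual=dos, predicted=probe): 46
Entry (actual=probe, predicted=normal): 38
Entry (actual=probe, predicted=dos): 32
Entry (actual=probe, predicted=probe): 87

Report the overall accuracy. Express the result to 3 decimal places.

0.651

Accuracy = trace / total = (87+194+87=368) / 565 = 368/565 = 0.651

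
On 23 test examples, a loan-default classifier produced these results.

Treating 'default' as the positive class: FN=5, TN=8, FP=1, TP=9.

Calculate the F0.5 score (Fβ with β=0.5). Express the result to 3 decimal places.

Fβ = (1+β²)·TP / ((1+β²)·TP + β²·FN + FP), with β²=1/4
= 1.25·9 / (1.25·9 + 0.25·5 + 1) = 0.833

0.833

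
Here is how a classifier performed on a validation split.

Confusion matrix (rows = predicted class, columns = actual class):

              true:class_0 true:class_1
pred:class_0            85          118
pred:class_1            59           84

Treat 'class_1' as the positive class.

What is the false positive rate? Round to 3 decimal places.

FPR = FP/(FP+TN) = 59/(59+85) = 0.410

0.410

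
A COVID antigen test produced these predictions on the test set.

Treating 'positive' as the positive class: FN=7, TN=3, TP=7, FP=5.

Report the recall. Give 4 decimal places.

Recall = TP/(TP+FN) = 7/(7+7) = 7/14 = 0.5000

0.5000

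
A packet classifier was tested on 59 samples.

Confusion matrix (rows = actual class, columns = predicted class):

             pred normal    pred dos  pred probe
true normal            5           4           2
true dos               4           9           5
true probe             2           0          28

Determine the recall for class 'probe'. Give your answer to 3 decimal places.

0.933

One-vs-rest for 'probe': TP = diagonal; FP = other classes predicted 'probe'; FN = 'probe' predicted as other.
recall = TP/(TP+FN).
probe: TP=28, FN=2+0=2 → 28/30 = 0.9333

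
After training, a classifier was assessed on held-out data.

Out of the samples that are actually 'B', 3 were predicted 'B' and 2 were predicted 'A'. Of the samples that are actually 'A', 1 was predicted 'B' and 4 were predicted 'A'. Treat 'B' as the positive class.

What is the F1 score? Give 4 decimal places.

0.6667

Precision = TP/(TP+FP) = 3/4 = 0.7500
Recall = TP/(TP+FN) = 3/5 = 0.6000
F1 = 2·TP/(2·TP+FP+FN) = 6/9 = 0.6667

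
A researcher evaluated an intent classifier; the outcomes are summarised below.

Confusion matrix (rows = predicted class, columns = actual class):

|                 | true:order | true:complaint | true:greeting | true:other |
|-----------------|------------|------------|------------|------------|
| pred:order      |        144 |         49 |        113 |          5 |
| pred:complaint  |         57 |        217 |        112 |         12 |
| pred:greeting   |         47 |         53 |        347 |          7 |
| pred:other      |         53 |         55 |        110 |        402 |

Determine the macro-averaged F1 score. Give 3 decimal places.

Per-class F1 score (2·TP/(2·TP+FP+FN)):
  order: TP=144, FP=49+113+5=167, FN=57+47+53=157 → 288/612 = 0.4706
  complaint: TP=217, FP=57+112+12=181, FN=49+53+55=157 → 434/772 = 0.5622
  greeting: TP=347, FP=47+53+7=107, FN=113+112+110=335 → 694/1136 = 0.6109
  other: TP=402, FP=53+55+110=218, FN=5+12+7=24 → 804/1046 = 0.7686
Macro-F1 score = mean = (0.4706 + 0.5622 + 0.6109 + 0.7686) / 4 = 0.603

0.603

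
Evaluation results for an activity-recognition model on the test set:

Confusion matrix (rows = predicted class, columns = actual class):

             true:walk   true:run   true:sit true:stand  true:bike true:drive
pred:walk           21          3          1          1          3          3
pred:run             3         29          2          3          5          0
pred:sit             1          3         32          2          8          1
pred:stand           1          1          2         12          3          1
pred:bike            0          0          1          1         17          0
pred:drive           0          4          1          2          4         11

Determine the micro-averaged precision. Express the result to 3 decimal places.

0.670

Micro-averaging pools counts across classes: ΣTP=122, ΣFP=60, ΣFN=60.
Micro-precision = TP/(TP+FP) on pooled counts = 0.670 (equals overall accuracy in single-label multiclass).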